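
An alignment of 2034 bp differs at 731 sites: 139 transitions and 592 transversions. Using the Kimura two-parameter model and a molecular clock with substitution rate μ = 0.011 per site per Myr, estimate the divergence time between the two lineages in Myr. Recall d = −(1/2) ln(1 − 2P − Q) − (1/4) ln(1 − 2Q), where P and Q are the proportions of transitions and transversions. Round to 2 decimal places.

22.60

P = 139/2034 ≈ 0.068338 and Q = 592/2034 ≈ 0.291052.
Under the Kimura two-parameter model, d = −½ ln(1 − 2P − Q) − ¼ ln(1 − 2Q).
1 − 2P − Q = 0.572272, giving −½ ln(0.572272) = 0.279070.
1 − 2Q = 0.417896, giving −¼ ln(0.417896) = 0.218131.
d = 0.279070 + 0.218131 = 0.497201.
Under a molecular clock d = 2μt, so t = d/(2μ) = 0.497201 / (2 × 0.011) = 22.60 Myr.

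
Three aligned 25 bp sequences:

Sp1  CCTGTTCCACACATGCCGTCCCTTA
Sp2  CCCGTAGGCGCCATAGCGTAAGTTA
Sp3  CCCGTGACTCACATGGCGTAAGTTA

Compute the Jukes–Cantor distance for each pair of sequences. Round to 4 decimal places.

d(Sp1,Sp2) = 0.7662, d(Sp1,Sp3) = 0.4172, d(Sp2,Sp3) = 0.3505

Sp1–Sp2: 12/25 sites differ → p = 0.48, d = −0.75 ln(1 − 0.64) = 0.766238 ≈ 0.7662.
Sp1–Sp3: 8/25 sites differ → p = 0.32, d = −0.75 ln(1 − 0.426667) = 0.417216 ≈ 0.4172.
Sp2–Sp3: 7/25 sites differ → p = 0.28, d = −0.75 ln(1 − 0.373333) = 0.350505 ≈ 0.3505.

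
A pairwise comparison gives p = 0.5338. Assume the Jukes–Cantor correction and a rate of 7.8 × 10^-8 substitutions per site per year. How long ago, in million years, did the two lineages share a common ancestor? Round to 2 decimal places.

d = −(3/4) ln(1 − 4p/3) = −0.75 ln(1 − 0.711733) = −0.75 ln(0.288267)
  = −0.75 × (-1.243868) = 0.932901 substitutions/site.
Under a molecular clock d = 2μt, so t = d/(2μ) = 0.932901 / (2 × 7.8 × 10^-8) = 5.98 million years.

5.98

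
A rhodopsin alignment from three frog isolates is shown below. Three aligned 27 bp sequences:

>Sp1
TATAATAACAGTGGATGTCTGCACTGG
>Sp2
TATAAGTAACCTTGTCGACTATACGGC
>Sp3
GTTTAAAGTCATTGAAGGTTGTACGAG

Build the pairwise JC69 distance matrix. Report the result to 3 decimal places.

Sp1–Sp2: 13/27 sites differ → p ≈ 0.481481, d = −0.75 ln(1 − 0.641975) = 0.770364 ≈ 0.770.
Sp1–Sp3: 15/27 sites differ → p ≈ 0.555556, d = −0.75 ln(1 − 0.740741) = 1.012446 ≈ 1.012.
Sp2–Sp3: 15/27 sites differ → p ≈ 0.555556, d = −0.75 ln(1 − 0.740741) = 1.012446 ≈ 1.012.

d(Sp1,Sp2) = 0.770, d(Sp1,Sp3) = 1.012, d(Sp2,Sp3) = 1.012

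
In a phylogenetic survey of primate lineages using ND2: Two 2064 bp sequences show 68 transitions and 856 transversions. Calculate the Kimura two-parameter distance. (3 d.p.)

0.770

P = 68/2064 ≈ 0.032946 and Q = 856/2064 ≈ 0.414729.
Under the Kimura two-parameter model, d = −½ ln(1 − 2P − Q) − ¼ ln(1 − 2Q).
1 − 2P − Q = 0.519379, giving −½ ln(0.519379) = 0.327561.
1 − 2Q = 0.170542, giving −¼ ln(0.170542) = 0.442193.
d = 0.327561 + 0.442193 = 0.769754.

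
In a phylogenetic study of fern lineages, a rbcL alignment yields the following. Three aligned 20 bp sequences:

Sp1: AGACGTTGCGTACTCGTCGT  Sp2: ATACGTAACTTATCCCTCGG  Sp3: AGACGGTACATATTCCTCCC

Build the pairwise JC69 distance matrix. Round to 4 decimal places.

Sp1–Sp2: 8/20 sites differ → p = 0.4, d = −0.75 ln(1 − 0.533333) = 0.571605 ≈ 0.5716.
Sp1–Sp3: 7/20 sites differ → p = 0.35, d = −0.75 ln(1 − 0.466667) = 0.471457 ≈ 0.4715.
Sp2–Sp3: 7/20 sites differ → p = 0.35, d = −0.75 ln(1 − 0.466667) = 0.471457 ≈ 0.4715.

d(Sp1,Sp2) = 0.5716, d(Sp1,Sp3) = 0.4715, d(Sp2,Sp3) = 0.4715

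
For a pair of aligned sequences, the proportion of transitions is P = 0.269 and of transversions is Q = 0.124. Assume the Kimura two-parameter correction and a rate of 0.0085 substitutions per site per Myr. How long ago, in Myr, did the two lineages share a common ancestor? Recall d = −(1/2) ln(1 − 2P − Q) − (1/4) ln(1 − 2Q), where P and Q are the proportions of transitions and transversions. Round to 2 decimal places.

36.09

Under the Kimura two-parameter model, d = −½ ln(1 − 2P − Q) − ¼ ln(1 − 2Q).
1 − 2P − Q = 0.338, giving −½ ln(0.338) = 0.542355.
1 − 2Q = 0.752, giving −¼ ln(0.752) = 0.071255.
d = 0.542355 + 0.071255 = 0.613610.
Under a molecular clock d = 2μt, so t = d/(2μ) = 0.613610 / (2 × 0.0085) = 36.09 Myr.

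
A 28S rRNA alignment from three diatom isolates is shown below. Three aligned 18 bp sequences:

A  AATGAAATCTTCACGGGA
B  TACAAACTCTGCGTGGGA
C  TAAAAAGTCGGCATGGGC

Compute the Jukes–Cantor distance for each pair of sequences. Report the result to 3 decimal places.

d(A,B) = 0.548, d(A,C) = 0.673, d(B,C) = 0.347

A–B: 7/18 sites differ → p ≈ 0.388889, d = −0.75 ln(1 − 0.518519) = 0.548166 ≈ 0.548.
A–C: 8/18 sites differ → p ≈ 0.444444, d = −0.75 ln(1 − 0.592592) = 0.673455 ≈ 0.673.
B–C: 5/18 sites differ → p ≈ 0.277778, d = −0.75 ln(1 − 0.370371) = 0.346968 ≈ 0.347.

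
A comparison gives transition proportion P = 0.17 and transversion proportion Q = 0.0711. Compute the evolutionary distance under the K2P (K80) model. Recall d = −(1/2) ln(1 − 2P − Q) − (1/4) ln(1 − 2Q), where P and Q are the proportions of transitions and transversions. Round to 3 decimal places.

0.303

Under the Kimura two-parameter model, d = −½ ln(1 − 2P − Q) − ¼ ln(1 − 2Q).
1 − 2P − Q = 0.5889, giving −½ ln(0.5889) = 0.264749.
1 − 2Q = 0.8578, giving −¼ ln(0.8578) = 0.038346.
d = 0.264749 + 0.038346 = 0.303095.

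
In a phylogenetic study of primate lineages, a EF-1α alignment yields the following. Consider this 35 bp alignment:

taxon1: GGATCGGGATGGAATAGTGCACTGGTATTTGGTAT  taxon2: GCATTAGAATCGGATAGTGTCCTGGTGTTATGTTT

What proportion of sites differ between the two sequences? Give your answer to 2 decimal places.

The sequences differ at 12 of 35 positions.
p = 12/35 = 0.342857… ≈ 0.34 (to 2 d.p.).

0.34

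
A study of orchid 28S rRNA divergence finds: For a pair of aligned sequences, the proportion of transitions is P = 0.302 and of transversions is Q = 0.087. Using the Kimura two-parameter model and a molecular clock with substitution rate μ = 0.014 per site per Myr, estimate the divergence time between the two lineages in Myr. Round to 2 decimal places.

22.68

Under the Kimura two-parameter model, d = −½ ln(1 − 2P − Q) − ¼ ln(1 − 2Q).
1 − 2P − Q = 0.309, giving −½ ln(0.309) = 0.587207.
1 − 2Q = 0.826, giving −¼ ln(0.826) = 0.047790.
d = 0.587207 + 0.047790 = 0.634997.
Under a molecular clock d = 2μt, so t = d/(2μ) = 0.634997 / (2 × 0.014) = 22.68 Myr.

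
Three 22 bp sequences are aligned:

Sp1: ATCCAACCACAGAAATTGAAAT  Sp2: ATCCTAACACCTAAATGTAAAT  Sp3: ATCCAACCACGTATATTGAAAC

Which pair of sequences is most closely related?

Sp1–Sp2: 6/22 differ, p = 0.273, d = 0.339.
Sp1–Sp3: 4/22 differ, p = 0.182, d = 0.208.
Sp2–Sp3: 7/22 differ, p = 0.318, d = 0.414.
The smallest distance is between Sp1 and Sp3.

Sp1 and Sp3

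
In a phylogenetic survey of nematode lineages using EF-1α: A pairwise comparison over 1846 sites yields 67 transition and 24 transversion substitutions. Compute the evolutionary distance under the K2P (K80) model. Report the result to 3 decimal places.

P = 67/1846 ≈ 0.036295 and Q = 24/1846 ≈ 0.013001.
Under the Kimura two-parameter model, d = −½ ln(1 − 2P − Q) − ¼ ln(1 − 2Q).
1 − 2P − Q = 0.914409, giving −½ ln(0.914409) = 0.044739.
1 − 2Q = 0.973998, giving −¼ ln(0.973998) = 0.006587.
d = 0.044739 + 0.006587 = 0.051326.

0.051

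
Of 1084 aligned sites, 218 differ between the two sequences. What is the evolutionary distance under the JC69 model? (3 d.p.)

0.234

p = 218/1084 ≈ 0.201107.
d = −(3/4) ln(1 − 4p/3) = −0.75 ln(1 − 0.268143) = −0.75 ln(0.731857)
  = −0.75 × (-0.312170) = 0.234128 substitutions/site.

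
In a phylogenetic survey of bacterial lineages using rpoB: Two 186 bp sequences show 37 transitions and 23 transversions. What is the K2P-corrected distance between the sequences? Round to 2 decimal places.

0.44

P = 37/186 ≈ 0.198925 and Q = 23/186 ≈ 0.123656.
Under the Kimura two-parameter model, d = −½ ln(1 − 2P − Q) − ¼ ln(1 − 2Q).
1 − 2P − Q = 0.478494, giving −½ ln(0.478494) = 0.368556.
1 − 2Q = 0.752688, giving −¼ ln(0.752688) = 0.071026.
d = 0.368556 + 0.071026 = 0.439582.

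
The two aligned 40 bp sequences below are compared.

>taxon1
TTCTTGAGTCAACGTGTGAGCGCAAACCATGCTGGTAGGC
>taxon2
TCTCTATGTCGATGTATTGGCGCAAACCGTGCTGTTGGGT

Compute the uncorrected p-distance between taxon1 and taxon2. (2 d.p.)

The sequences differ at 14 of 40 positions.
p = 14/40 = 0.35.

0.35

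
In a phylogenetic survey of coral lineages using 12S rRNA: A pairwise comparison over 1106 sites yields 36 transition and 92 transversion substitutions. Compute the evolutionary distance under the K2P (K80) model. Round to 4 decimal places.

P = 36/1106 ≈ 0.03255 and Q = 92/1106 ≈ 0.083183.
Under the Kimura two-parameter model, d = −½ ln(1 − 2P − Q) − ¼ ln(1 − 2Q).
1 − 2P − Q = 0.851717, giving −½ ln(0.851717) = 0.080250.
1 − 2Q = 0.833634, giving −¼ ln(0.833634) = 0.045490.
d = 0.080250 + 0.045490 = 0.125740.

0.1257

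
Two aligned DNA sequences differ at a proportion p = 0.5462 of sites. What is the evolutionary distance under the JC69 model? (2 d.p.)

d = −(3/4) ln(1 − 4p/3) = −0.75 ln(1 − 0.728267) = −0.75 ln(0.271733)
  = −0.75 × (-1.302935) = 0.977201 substitutions/site.

0.98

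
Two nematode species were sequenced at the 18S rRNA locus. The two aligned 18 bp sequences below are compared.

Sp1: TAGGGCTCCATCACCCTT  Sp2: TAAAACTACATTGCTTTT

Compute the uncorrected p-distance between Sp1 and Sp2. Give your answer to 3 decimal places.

0.444

The sequences differ at 8 of 18 positions (sites 3, 4, 5, 8, 12, 13, 15, 16).
p = 8/18 = 0.444444… ≈ 0.444 (to 3 d.p.).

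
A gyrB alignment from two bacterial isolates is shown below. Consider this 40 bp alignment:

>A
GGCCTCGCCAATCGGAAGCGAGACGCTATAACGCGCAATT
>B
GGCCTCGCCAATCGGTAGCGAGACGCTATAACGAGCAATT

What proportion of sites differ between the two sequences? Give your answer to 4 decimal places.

The sequences differ at 2 of 40 positions (sites 16, 34).
p = 2/40 = 0.0500.

0.0500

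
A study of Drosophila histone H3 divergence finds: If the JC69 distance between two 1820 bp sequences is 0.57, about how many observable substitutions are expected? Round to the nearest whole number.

Invert JC69: p = (3/4)(1 − e^(−4d/3)) = 0.75 × (1 − e^(-0.76)) = 0.75 × (1 − 0.467666) = 0.399251.
Expected differing sites = pL ≈ 0.399251 × 1820 = 726.63682 ≈ 727.

727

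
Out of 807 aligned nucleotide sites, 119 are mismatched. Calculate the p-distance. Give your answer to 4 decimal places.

p = 119/807 = 0.147459… ≈ 0.1475 (to 4 d.p.).

0.1475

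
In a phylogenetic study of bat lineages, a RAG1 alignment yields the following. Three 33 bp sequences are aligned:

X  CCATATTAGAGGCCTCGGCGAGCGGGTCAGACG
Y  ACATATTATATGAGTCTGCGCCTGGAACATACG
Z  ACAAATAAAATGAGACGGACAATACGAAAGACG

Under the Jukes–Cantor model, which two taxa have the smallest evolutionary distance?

X and Y

X–Y: 12/33 differ, p = 0.364, d = 0.497.
X–Z: 16/33 differ, p = 0.485, d = 0.780.
Y–Z: 14/33 differ, p = 0.424, d = 0.625.
The smallest distance is between X and Y.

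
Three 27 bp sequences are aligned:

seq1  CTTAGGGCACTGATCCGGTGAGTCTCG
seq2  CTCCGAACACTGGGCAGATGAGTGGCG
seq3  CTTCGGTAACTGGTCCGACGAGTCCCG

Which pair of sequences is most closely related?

seq1–seq2: 10/27 differ, p = 0.370, d = 0.511.
seq1–seq3: 7/27 differ, p = 0.259, d = 0.318.
seq2–seq3: 9/27 differ, p = 0.333, d = 0.441.
The smallest distance is between seq1 and seq3.

seq1 and seq3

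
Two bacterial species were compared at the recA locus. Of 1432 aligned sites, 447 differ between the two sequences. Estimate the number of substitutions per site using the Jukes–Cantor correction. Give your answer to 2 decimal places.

p = 447/1432 ≈ 0.312151.
d = −(3/4) ln(1 − 4p/3) = −0.75 ln(1 − 0.416201) = −0.75 ln(0.583799)
  = −0.75 × (-0.538199) = 0.403649 substitutions/site.

0.40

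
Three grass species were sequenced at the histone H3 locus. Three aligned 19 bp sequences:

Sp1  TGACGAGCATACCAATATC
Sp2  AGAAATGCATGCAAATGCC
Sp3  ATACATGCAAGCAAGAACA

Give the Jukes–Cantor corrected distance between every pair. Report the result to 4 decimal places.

d(Sp1,Sp2) = 0.6181, d(Sp1,Sp3) = 1.1086, d(Sp2,Sp3) = 0.5068

Sp1–Sp2: 8/19 sites differ → p ≈ 0.421053, d = −0.75 ln(1 − 0.561404) = 0.618132 ≈ 0.6181.
Sp1–Sp3: 11/19 sites differ → p ≈ 0.578947, d = −0.75 ln(1 − 0.771929) = 1.108574 ≈ 1.1086.
Sp2–Sp3: 7/19 sites differ → p ≈ 0.368421, d = −0.75 ln(1 − 0.491228) = 0.506816 ≈ 0.5068.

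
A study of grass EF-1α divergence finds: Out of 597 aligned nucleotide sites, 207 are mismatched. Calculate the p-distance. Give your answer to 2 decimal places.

0.35

p = 207/597 = 0.346733… ≈ 0.35 (to 2 d.p.).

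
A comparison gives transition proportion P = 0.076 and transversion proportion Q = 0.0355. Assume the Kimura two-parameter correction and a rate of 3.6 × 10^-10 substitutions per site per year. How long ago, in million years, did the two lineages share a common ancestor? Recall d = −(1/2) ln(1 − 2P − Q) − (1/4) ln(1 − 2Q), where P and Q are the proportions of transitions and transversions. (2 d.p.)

Under the Kimura two-parameter model, d = −½ ln(1 − 2P − Q) − ¼ ln(1 − 2Q).
1 − 2P − Q = 0.8125, giving −½ ln(0.8125) = 0.103820.
1 − 2Q = 0.929, giving −¼ ln(0.929) = 0.018412.
d = 0.103820 + 0.018412 = 0.122232.
Under a molecular clock d = 2μt, so t = d/(2μ) = 0.122232 / (2 × 3.6 × 10^-10) = 169.77 million years.

169.77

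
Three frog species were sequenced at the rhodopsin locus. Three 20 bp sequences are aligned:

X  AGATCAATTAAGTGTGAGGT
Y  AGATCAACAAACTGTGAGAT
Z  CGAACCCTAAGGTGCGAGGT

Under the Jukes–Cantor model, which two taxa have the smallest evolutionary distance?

X–Y: 4/20 differ, p = 0.200, d = 0.233.
X–Z: 7/20 differ, p = 0.350, d = 0.471.
Y–Z: 9/20 differ, p = 0.450, d = 0.687.
The smallest distance is between X and Y.

X and Y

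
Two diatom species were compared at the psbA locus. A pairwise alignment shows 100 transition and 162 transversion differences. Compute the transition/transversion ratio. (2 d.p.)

R = 100/162 = 0.617283… ≈ 0.62 (to 2 d.p.).

0.62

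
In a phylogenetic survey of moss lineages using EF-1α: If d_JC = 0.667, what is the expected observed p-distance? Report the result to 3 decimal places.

p = (3/4)(1 − e^(−4d/3)) = 0.75 × (1 − e^(-0.889333)) = 0.75 × (1 − 0.410930) = 0.441803.

0.442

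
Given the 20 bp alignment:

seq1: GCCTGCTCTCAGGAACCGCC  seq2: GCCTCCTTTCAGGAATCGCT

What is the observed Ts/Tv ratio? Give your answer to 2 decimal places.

3.00

Transitions are A↔G and C↔T; transversions are all other mismatches.
Transitions: 3. Transversions: 1.
R = 3/1 = 3.00.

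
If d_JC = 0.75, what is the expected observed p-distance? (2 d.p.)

p = (3/4)(1 − e^(−4d/3)) = 0.75 × (1 − e^(-1)) = 0.75 × (1 − 0.367879) = 0.474091.

0.47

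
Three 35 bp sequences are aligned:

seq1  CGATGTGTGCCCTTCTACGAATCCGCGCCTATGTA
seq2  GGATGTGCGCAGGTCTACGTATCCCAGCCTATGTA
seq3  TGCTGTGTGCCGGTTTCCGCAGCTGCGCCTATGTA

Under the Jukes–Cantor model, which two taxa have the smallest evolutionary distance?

seq1–seq2: 8/35 differ, p = 0.229, d = 0.273.
seq1–seq3: 9/35 differ, p = 0.257, d = 0.315.
seq2–seq3: 11/35 differ, p = 0.314, d = 0.407.
The smallest distance is between seq1 and seq2.

seq1 and seq2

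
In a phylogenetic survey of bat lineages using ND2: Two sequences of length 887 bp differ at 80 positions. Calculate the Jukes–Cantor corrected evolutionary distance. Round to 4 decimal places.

0.0961

p = 80/887 ≈ 0.090192.
d = −(3/4) ln(1 − 4p/3) = −0.75 ln(1 − 0.120256) = −0.75 ln(0.879744)
  = −0.75 × (-0.128124) = 0.096093 substitutions/site.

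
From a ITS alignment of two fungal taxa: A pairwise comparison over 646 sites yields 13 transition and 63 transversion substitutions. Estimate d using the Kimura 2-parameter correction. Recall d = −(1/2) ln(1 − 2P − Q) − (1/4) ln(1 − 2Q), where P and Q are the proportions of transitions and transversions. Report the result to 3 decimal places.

0.128

P = 13/646 ≈ 0.020124 and Q = 63/646 ≈ 0.097523.
Under the Kimura two-parameter model, d = −½ ln(1 − 2P − Q) − ¼ ln(1 − 2Q).
1 − 2P − Q = 0.862229, giving −½ ln(0.862229) = 0.074117.
1 − 2Q = 0.804954, giving −¼ ln(0.804954) = 0.054243.
d = 0.074117 + 0.054243 = 0.128360.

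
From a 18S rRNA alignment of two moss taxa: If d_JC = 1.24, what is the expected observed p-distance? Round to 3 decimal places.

0.606

p = (3/4)(1 − e^(−4d/3)) = 0.75 × (1 − e^(-1.653333)) = 0.75 × (1 − 0.191411) = 0.606442.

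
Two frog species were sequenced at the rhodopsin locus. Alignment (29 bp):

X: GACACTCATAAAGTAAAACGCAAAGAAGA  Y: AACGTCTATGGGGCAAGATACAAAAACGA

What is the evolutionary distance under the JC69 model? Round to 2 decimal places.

0.77

The sequences differ at 14 of 29 sites, so p = 14/29 ≈ 0.482759.
d = −(3/4) ln(1 − 4p/3) = −0.75 ln(1 − 0.643679) = −0.75 ln(0.356321)
  = −0.75 × (-1.031923) = 0.773942 substitutions/site.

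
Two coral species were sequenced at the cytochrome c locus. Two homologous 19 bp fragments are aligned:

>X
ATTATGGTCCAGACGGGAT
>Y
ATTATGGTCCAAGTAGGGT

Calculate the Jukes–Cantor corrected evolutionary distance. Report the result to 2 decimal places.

0.32

The sequences differ at 5 of 19 sites (12, 13, 14, 15, 18), so p = 5/19 ≈ 0.263158.
d = −(3/4) ln(1 − 4p/3) = −0.75 ln(1 − 0.350877) = −0.75 ln(0.649123)
  = −0.75 × (-0.432133) = 0.324100 substitutions/site.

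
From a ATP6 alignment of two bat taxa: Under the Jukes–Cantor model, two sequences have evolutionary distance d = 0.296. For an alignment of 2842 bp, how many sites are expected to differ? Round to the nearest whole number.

Invert JC69: p = (3/4)(1 − e^(−4d/3)) = 0.75 × (1 − e^(-0.394667)) = 0.75 × (1 − 0.673904) = 0.244572.
Expected differing sites = pL ≈ 0.244572 × 2842 = 695.073624 ≈ 695.

695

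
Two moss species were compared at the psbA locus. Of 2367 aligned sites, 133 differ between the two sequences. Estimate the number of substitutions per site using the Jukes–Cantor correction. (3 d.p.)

p = 133/2367 ≈ 0.056189.
d = −(3/4) ln(1 − 4p/3) = −0.75 ln(1 − 0.074919) = −0.75 ln(0.925081)
  = −0.75 × (-0.077874) = 0.058406 substitutions/site.

0.058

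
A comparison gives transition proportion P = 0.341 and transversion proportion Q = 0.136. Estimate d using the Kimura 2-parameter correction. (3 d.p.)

0.931

Under the Kimura two-parameter model, d = −½ ln(1 − 2P − Q) − ¼ ln(1 − 2Q).
1 − 2P − Q = 0.182, giving −½ ln(0.182) = 0.851874.
1 − 2Q = 0.728, giving −¼ ln(0.728) = 0.079364.
d = 0.851874 + 0.079364 = 0.931238.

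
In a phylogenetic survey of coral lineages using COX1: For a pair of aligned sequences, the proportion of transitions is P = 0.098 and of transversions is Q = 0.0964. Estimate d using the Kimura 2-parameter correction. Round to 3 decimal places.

0.226

Under the Kimura two-parameter model, d = −½ ln(1 − 2P − Q) − ¼ ln(1 − 2Q).
1 − 2P − Q = 0.7076, giving −½ ln(0.7076) = 0.172938.
1 − 2Q = 0.8072, giving −¼ ln(0.8072) = 0.053546.
d = 0.172938 + 0.053546 = 0.226484.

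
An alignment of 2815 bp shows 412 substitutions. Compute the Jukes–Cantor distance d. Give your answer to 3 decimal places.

0.163

p = 412/2815 ≈ 0.146359.
d = −(3/4) ln(1 − 4p/3) = −0.75 ln(1 − 0.195145) = −0.75 ln(0.804855)
  = −0.75 × (-0.217093) = 0.162820 substitutions/site.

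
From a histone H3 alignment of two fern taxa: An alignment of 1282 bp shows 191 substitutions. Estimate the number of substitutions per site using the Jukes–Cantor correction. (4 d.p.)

p = 191/1282 ≈ 0.148986.
d = −(3/4) ln(1 − 4p/3) = −0.75 ln(1 − 0.198648) = −0.75 ln(0.801352)
  = −0.75 × (-0.221455) = 0.166091 substitutions/site.

0.1661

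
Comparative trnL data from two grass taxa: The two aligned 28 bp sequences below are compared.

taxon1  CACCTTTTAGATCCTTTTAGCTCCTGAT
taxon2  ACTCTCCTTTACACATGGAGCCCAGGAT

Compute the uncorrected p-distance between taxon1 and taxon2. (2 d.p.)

The sequences differ at 15 of 28 positions.
p = 15/28 = 0.535714… ≈ 0.54 (to 2 d.p.).

0.54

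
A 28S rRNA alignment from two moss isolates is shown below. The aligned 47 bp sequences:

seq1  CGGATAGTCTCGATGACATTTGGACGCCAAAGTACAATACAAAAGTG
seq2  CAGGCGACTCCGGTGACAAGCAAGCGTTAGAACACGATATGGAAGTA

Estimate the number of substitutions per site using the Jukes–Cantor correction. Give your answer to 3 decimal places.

0.926

The sequences differ at 25 of 47 sites, so p = 25/47 ≈ 0.531915.
d = −(3/4) ln(1 − 4p/3) = −0.75 ln(1 − 0.70922) = −0.75 ln(0.29078)
  = −0.75 × (-1.235188) = 0.926391 substitutions/site.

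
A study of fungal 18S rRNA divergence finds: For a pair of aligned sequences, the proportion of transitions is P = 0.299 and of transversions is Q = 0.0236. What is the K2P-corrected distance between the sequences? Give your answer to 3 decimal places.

0.498

Under the Kimura two-parameter model, d = −½ ln(1 − 2P − Q) − ¼ ln(1 − 2Q).
1 − 2P − Q = 0.3784, giving −½ ln(0.3784) = 0.485902.
1 − 2Q = 0.9528, giving −¼ ln(0.9528) = 0.012088.
d = 0.485902 + 0.012088 = 0.497990.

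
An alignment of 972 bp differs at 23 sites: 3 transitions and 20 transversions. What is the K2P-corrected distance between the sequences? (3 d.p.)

P = 3/972 ≈ 0.003086 and Q = 20/972 ≈ 0.020576.
Under the Kimura two-parameter model, d = −½ ln(1 − 2P − Q) − ¼ ln(1 − 2Q).
1 − 2P − Q = 0.973252, giving −½ ln(0.973252) = 0.013556.
1 − 2Q = 0.958848, giving −¼ ln(0.958848) = 0.010506.
d = 0.013556 + 0.010506 = 0.024062.

0.024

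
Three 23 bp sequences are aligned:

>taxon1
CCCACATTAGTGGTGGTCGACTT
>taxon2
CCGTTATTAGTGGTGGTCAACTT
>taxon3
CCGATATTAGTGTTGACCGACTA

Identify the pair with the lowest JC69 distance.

taxon1–taxon2: 4/23 differ, p = 0.174, d = 0.198.
taxon1–taxon3: 6/23 differ, p = 0.261, d = 0.321.
taxon2–taxon3: 6/23 differ, p = 0.261, d = 0.321.
The smallest distance is between taxon1 and taxon2.

taxon1 and taxon2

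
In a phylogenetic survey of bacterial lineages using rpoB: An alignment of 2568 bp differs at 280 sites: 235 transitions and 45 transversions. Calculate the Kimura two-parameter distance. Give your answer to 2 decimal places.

0.12

P = 235/2568 ≈ 0.091511 and Q = 45/2568 ≈ 0.017523.
Under the Kimura two-parameter model, d = −½ ln(1 − 2P − Q) − ¼ ln(1 − 2Q).
1 − 2P − Q = 0.799455, giving −½ ln(0.799455) = 0.111913.
1 − 2Q = 0.964954, giving −¼ ln(0.964954) = 0.008919.
d = 0.111913 + 0.008919 = 0.120832.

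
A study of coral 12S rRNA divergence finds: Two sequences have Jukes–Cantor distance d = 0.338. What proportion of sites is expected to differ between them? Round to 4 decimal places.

0.2721

p = (3/4)(1 − e^(−4d/3)) = 0.75 × (1 − e^(-0.450667)) = 0.75 × (1 − 0.637203) = 0.272098.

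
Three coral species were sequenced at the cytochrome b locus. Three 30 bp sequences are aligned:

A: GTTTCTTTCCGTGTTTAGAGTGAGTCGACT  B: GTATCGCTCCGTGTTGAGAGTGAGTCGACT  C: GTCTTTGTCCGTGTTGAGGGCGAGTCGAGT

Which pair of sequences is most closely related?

A and B

A–B: 4/30 differ, p = 0.133, d = 0.147.
A–C: 7/30 differ, p = 0.233, d = 0.280.
B–C: 7/30 differ, p = 0.233, d = 0.280.
The smallest distance is between A and B.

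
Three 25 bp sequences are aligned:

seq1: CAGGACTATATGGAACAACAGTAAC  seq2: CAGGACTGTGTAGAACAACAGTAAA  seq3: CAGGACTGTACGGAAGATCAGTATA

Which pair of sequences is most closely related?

seq1–seq2: 4/25 differ, p = 0.160, d = 0.180.
seq1–seq3: 6/25 differ, p = 0.240, d = 0.289.
seq2–seq3: 6/25 differ, p = 0.240, d = 0.289.
The smallest distance is between seq1 and seq2.

seq1 and seq2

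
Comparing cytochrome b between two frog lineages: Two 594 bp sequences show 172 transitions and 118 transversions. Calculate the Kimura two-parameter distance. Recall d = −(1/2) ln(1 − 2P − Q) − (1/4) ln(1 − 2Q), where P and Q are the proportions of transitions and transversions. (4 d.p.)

P = 172/594 ≈ 0.289562 and Q = 118/594 ≈ 0.198653.
Under the Kimura two-parameter model, d = −½ ln(1 − 2P − Q) − ¼ ln(1 − 2Q).
1 − 2P − Q = 0.222223, giving −½ ln(0.222223) = 0.752037.
1 − 2Q = 0.602694, giving −¼ ln(0.602694) = 0.126586.
d = 0.752037 + 0.126586 = 0.878623.

0.8786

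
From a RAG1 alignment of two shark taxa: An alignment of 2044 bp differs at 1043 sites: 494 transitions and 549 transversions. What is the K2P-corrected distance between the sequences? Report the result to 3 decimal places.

0.890

P = 494/2044 ≈ 0.241683 and Q = 549/2044 ≈ 0.268591.
Under the Kimura two-parameter model, d = −½ ln(1 − 2P − Q) − ¼ ln(1 − 2Q).
1 − 2P − Q = 0.248043, giving −½ ln(0.248043) = 0.697077.
1 − 2Q = 0.462818, giving −¼ ln(0.462818) = 0.192605.
d = 0.697077 + 0.192605 = 0.889682.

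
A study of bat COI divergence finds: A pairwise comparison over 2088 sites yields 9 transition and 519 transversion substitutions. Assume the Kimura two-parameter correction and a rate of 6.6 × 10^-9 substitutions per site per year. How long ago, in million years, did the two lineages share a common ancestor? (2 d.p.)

P = 9/2088 ≈ 0.00431 and Q = 519/2088 ≈ 0.248563.
Under the Kimura two-parameter model, d = −½ ln(1 − 2P − Q) − ¼ ln(1 − 2Q).
1 − 2P − Q = 0.742817, giving −½ ln(0.742817) = 0.148653.
1 − 2Q = 0.502874, giving −¼ ln(0.502874) = 0.171854.
d = 0.148653 + 0.171854 = 0.320507.
Under a molecular clock d = 2μt, so t = d/(2μ) = 0.320507 / (2 × 6.6 × 10^-9) = 24.28 million years.

24.28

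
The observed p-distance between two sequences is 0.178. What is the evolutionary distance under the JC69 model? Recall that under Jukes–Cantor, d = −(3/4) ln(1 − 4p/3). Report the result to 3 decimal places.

0.203

d = −(3/4) ln(1 − 4p/3) = −0.75 ln(1 − 0.237333) = −0.75 ln(0.762667)
  = −0.75 × (-0.270934) = 0.203201 substitutions/site.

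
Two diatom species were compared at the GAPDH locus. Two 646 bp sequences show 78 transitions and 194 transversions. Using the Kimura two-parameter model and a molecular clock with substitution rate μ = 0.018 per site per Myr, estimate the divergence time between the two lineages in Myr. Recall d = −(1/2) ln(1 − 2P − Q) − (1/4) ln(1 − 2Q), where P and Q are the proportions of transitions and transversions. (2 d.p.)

17.21

P = 78/646 ≈ 0.120743 and Q = 194/646 ≈ 0.30031.
Under the Kimura two-parameter model, d = −½ ln(1 − 2P − Q) − ¼ ln(1 − 2Q).
1 − 2P − Q = 0.458204, giving −½ ln(0.458204) = 0.390220.
1 − 2Q = 0.39938, giving −¼ ln(0.39938) = 0.229460.
d = 0.390220 + 0.229460 = 0.619680.
Under a molecular clock d = 2μt, so t = d/(2μ) = 0.619680 / (2 × 0.018) = 17.21 Myr.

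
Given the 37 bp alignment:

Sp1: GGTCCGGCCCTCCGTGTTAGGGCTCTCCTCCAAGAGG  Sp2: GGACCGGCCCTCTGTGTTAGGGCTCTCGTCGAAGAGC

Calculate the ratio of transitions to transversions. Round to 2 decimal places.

Transitions are A↔G and C↔T; transversions are all other mismatches.
Transitions: 1. Transversions: 4.
R = 1/4 = 0.25.

0.25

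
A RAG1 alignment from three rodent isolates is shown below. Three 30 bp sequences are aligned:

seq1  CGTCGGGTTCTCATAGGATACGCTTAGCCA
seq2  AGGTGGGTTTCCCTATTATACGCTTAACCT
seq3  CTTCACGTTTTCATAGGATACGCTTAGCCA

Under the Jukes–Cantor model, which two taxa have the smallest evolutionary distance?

seq1–seq2: 10/30 differ, p = 0.333, d = 0.441.
seq1–seq3: 4/30 differ, p = 0.133, d = 0.147.
seq2–seq3: 12/30 differ, p = 0.400, d = 0.572.
The smallest distance is between seq1 and seq3.

seq1 and seq3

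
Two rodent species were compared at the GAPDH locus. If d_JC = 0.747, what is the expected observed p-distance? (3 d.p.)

p = (3/4)(1 − e^(−4d/3)) = 0.75 × (1 − e^(-0.996)) = 0.75 × (1 − 0.369354) = 0.472985.

0.473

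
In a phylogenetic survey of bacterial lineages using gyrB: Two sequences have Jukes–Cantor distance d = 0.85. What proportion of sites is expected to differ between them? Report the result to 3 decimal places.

p = (3/4)(1 − e^(−4d/3)) = 0.75 × (1 − e^(-1.133333)) = 0.75 × (1 − 0.321958) = 0.508532.

0.509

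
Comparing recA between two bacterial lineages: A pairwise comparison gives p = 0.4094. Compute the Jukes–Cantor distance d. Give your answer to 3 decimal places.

d = −(3/4) ln(1 − 4p/3) = −0.75 ln(1 − 0.545867) = −0.75 ln(0.454133)
  = −0.75 × (-0.789365) = 0.592024 substitutions/site.

0.592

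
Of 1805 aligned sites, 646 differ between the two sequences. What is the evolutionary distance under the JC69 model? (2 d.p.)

p = 646/1805 ≈ 0.357895.
d = −(3/4) ln(1 − 4p/3) = −0.75 ln(1 − 0.477193) = −0.75 ln(0.522807)
  = −0.75 × (-0.648543) = 0.486407 substitutions/site.

0.49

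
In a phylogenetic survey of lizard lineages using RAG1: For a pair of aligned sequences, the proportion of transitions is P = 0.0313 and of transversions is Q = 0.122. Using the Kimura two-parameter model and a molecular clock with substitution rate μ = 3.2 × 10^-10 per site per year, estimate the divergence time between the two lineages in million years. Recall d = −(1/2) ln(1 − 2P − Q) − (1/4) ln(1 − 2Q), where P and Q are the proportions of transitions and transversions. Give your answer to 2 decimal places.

268.70

Under the Kimura two-parameter model, d = −½ ln(1 − 2P − Q) − ¼ ln(1 − 2Q).
1 − 2P − Q = 0.8154, giving −½ ln(0.8154) = 0.102038.
1 − 2Q = 0.756, giving −¼ ln(0.756) = 0.069928.
d = 0.102038 + 0.069928 = 0.171966.
Under a molecular clock d = 2μt, so t = d/(2μ) = 0.171966 / (2 × 3.2 × 10^-10) = 268.70 million years.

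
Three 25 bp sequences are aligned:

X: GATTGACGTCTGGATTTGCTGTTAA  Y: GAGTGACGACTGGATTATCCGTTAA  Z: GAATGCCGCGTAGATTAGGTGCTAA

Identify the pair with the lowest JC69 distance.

X and Y

X–Y: 5/25 differ, p = 0.200, d = 0.233.
X–Z: 8/25 differ, p = 0.320, d = 0.417.
Y–Z: 9/25 differ, p = 0.360, d = 0.490.
The smallest distance is between X and Y.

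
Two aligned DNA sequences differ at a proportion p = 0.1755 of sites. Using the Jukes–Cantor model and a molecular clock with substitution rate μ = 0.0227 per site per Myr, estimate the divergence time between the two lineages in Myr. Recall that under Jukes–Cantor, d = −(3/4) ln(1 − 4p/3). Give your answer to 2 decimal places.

4.40

d = −(3/4) ln(1 − 4p/3) = −0.75 ln(1 − 0.234) = −0.75 ln(0.766)
  = −0.75 × (-0.266573) = 0.199930 substitutions/site.
Under a molecular clock d = 2μt, so t = d/(2μ) = 0.199930 / (2 × 0.0227) = 4.40 Myr.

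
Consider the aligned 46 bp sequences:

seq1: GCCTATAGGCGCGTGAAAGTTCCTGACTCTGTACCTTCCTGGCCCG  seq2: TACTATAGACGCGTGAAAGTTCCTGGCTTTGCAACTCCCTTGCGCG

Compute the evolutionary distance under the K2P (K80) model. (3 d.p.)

Of 46 sites, 5 differences are transitions and 5 are transversions, so P = 5/46 ≈ 0.108696 and Q = 5/46 ≈ 0.108696.
Under the Kimura two-parameter model, d = −½ ln(1 − 2P − Q) − ¼ ln(1 − 2Q).
1 − 2P − Q = 0.673912, giving −½ ln(0.673912) = 0.197328.
1 − 2Q = 0.782608, giving −¼ ln(0.782608) = 0.061281.
d = 0.197328 + 0.061281 = 0.258609.

0.259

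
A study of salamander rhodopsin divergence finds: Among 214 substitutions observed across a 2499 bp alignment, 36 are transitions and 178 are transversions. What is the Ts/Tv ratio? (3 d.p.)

R = 36/178 = 0.202247… ≈ 0.202 (to 3 d.p.).

0.202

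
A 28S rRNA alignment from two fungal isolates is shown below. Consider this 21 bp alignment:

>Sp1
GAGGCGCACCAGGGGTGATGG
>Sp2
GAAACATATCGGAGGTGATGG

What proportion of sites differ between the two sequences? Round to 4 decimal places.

0.3333

The sequences differ at 7 of 21 positions (sites 3, 4, 6, 7, 9, 11, 13).
p = 7/21 = 0.333333… ≈ 0.3333 (to 4 d.p.).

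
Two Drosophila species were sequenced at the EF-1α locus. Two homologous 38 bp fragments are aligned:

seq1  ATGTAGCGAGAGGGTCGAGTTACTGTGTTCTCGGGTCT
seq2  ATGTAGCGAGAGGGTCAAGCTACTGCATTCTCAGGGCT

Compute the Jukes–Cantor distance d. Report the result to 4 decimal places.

0.1773

The sequences differ at 6 of 38 sites (17, 20, 26, 27, 33, 36), so p = 6/38 ≈ 0.157895.
d = −(3/4) ln(1 − 4p/3) = −0.75 ln(1 − 0.210527) = −0.75 ln(0.789473)
  = −0.75 × (-0.236390) = 0.177293 substitutions/site.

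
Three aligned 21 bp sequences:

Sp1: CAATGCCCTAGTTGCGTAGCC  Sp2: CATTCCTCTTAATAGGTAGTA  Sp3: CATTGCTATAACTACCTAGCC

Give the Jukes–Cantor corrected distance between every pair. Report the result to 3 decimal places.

Sp1–Sp2: 10/21 sites differ → p ≈ 0.47619, d = −0.75 ln(1 − 0.63492) = 0.755729 ≈ 0.756.
Sp1–Sp3: 7/21 sites differ → p ≈ 0.333333, d = −0.75 ln(1 − 0.444444) = 0.440839 ≈ 0.441.
Sp2–Sp3: 8/21 sites differ → p ≈ 0.380952, d = −0.75 ln(1 − 0.507936) = 0.531860 ≈ 0.532.

d(Sp1,Sp2) = 0.756, d(Sp1,Sp3) = 0.441, d(Sp2,Sp3) = 0.532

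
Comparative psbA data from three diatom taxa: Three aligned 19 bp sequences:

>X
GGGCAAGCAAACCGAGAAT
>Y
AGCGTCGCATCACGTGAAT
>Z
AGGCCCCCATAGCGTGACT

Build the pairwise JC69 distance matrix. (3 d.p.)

X–Y: 9/19 sites differ → p ≈ 0.473684, d = −0.75 ln(1 − 0.631579) = 0.748897 ≈ 0.749.
X–Z: 8/19 sites differ → p ≈ 0.421053, d = −0.75 ln(1 − 0.561404) = 0.618132 ≈ 0.618.
Y–Z: 7/19 sites differ → p ≈ 0.368421, d = −0.75 ln(1 − 0.491228) = 0.506816 ≈ 0.507.

d(X,Y) = 0.749, d(X,Z) = 0.618, d(Y,Z) = 0.507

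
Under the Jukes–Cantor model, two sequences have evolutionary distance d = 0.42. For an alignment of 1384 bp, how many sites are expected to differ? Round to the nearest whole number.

Invert JC69: p = (3/4)(1 − e^(−4d/3)) = 0.75 × (1 − e^(-0.56)) = 0.75 × (1 − 0.571209) = 0.321593.
Expected differing sites = pL ≈ 0.321593 × 1384 = 445.084712 ≈ 445.

445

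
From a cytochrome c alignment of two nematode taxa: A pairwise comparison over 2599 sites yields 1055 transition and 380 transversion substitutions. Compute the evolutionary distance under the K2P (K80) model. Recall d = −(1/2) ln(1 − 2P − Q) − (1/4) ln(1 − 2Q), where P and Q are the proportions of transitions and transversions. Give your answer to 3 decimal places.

1.672

P = 1055/2599 ≈ 0.405925 and Q = 380/2599 ≈ 0.14621.
Under the Kimura two-parameter model, d = −½ ln(1 − 2P − Q) − ¼ ln(1 − 2Q).
1 − 2P − Q = 0.04194, giving −½ ln(0.04194) = 1.585758.
1 − 2Q = 0.70758, giving −¼ ln(0.70758) = 0.086476.
d = 1.585758 + 0.086476 = 1.672234.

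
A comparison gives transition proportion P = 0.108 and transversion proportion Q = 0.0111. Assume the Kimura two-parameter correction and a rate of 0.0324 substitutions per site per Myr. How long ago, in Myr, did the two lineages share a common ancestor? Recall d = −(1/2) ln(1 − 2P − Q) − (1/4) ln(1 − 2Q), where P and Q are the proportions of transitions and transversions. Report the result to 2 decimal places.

2.07

Under the Kimura two-parameter model, d = −½ ln(1 − 2P − Q) − ¼ ln(1 − 2Q).
1 − 2P − Q = 0.7729, giving −½ ln(0.7729) = 0.128803.
1 − 2Q = 0.9778, giving −¼ ln(0.9778) = 0.005613.
d = 0.128803 + 0.005613 = 0.134416.
Under a molecular clock d = 2μt, so t = d/(2μ) = 0.134416 / (2 × 0.0324) = 2.07 Myr.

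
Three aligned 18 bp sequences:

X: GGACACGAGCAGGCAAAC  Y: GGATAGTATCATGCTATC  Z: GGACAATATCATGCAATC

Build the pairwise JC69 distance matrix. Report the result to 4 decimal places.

X–Y: 7/18 sites differ → p ≈ 0.388889, d = −0.75 ln(1 − 0.518519) = 0.548166 ≈ 0.5482.
X–Z: 5/18 sites differ → p ≈ 0.277778, d = −0.75 ln(1 − 0.370371) = 0.346968 ≈ 0.3470.
Y–Z: 3/18 sites differ → p ≈ 0.166667, d = −0.75 ln(1 − 0.222223) = 0.188487 ≈ 0.1885.

d(X,Y) = 0.5482, d(X,Z) = 0.3470, d(Y,Z) = 0.1885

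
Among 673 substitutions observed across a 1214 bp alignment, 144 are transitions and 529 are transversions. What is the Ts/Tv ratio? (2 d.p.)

R = 144/529 = 0.272211… ≈ 0.27 (to 2 d.p.).

0.27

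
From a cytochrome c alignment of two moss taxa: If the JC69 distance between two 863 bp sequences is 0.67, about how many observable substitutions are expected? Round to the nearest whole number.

Invert JC69: p = (3/4)(1 − e^(−4d/3)) = 0.75 × (1 − e^(-0.893333)) = 0.75 × (1 − 0.409289) = 0.443033.
Expected differing sites = pL ≈ 0.443033 × 863 = 382.337479 ≈ 382.

382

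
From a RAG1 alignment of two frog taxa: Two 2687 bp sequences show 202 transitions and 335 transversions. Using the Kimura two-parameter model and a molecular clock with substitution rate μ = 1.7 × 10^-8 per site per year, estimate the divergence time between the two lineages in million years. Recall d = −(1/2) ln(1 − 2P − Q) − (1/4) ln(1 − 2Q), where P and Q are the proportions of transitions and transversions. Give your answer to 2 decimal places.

P = 202/2687 ≈ 0.075177 and Q = 335/2687 ≈ 0.124674.
Under the Kimura two-parameter model, d = −½ ln(1 − 2P − Q) − ¼ ln(1 − 2Q).
1 − 2P − Q = 0.724972, giving −½ ln(0.724972) = 0.160811.
1 − 2Q = 0.750652, giving −¼ ln(0.750652) = 0.071703.
d = 0.160811 + 0.071703 = 0.232514.
Under a molecular clock d = 2μt, so t = d/(2μ) = 0.232514 / (2 × 1.7 × 10^-8) = 6.84 million years.

6.84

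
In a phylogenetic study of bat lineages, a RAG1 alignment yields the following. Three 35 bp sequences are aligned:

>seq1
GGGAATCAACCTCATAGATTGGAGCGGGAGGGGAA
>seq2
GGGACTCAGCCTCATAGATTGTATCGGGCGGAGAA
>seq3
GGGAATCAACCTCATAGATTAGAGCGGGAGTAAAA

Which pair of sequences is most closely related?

seq1 and seq3

seq1–seq2: 6/35 differ, p = 0.171, d = 0.195.
seq1–seq3: 4/35 differ, p = 0.114, d = 0.124.
seq2–seq3: 8/35 differ, p = 0.229, d = 0.273.
The smallest distance is between seq1 and seq3.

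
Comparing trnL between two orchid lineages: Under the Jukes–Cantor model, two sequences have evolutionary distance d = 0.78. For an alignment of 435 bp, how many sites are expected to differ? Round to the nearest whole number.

211

Invert JC69: p = (3/4)(1 − e^(−4d/3)) = 0.75 × (1 − e^(-1.04)) = 0.75 × (1 − 0.353455) = 0.484909.
Expected differing sites = pL ≈ 0.484909 × 435 = 210.935415 ≈ 211.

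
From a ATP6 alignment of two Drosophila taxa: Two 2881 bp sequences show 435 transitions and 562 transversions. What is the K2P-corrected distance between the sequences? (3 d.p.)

P = 435/2881 ≈ 0.150989 and Q = 562/2881 ≈ 0.195071.
Under the Kimura two-parameter model, d = −½ ln(1 − 2P − Q) − ¼ ln(1 − 2Q).
1 − 2P − Q = 0.502951, giving −½ ln(0.502951) = 0.343631.
1 − 2Q = 0.609858, giving −¼ ln(0.609858) = 0.123632.
d = 0.343631 + 0.123632 = 0.467263.

0.467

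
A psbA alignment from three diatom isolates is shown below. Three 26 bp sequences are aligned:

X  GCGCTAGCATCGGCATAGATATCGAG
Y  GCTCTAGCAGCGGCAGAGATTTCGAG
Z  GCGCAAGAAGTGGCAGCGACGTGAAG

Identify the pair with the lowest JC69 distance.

X–Y: 4/26 differ, p = 0.154, d = 0.172.
X–Z: 10/26 differ, p = 0.385, d = 0.539.
Y–Z: 9/26 differ, p = 0.346, d = 0.464.
The smallest distance is between X and Y.

X and Y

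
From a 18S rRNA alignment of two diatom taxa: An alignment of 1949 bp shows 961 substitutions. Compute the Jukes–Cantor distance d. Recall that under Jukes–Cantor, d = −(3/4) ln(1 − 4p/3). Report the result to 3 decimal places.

p = 961/1949 ≈ 0.493073.
d = −(3/4) ln(1 − 4p/3) = −0.75 ln(1 − 0.657431) = −0.75 ln(0.342569)
  = −0.75 × (-1.071282) = 0.803462 substitutions/site.

0.803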